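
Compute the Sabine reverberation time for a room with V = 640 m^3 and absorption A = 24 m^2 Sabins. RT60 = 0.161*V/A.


RT60 = 0.161 * 640 / 24 = 4.2933 s


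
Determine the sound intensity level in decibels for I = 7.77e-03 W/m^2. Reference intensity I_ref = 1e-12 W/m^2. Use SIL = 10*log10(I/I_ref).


I / I_ref = 7.77e-03 / 1e-12 = 7.77e+09
SIL = 10 * log10(7.77e+09) = 98.904 dB


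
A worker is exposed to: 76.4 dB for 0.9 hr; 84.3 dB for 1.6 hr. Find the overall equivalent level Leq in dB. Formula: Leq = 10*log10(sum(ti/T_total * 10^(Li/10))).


T_total = 0.9 + 1.6 = 2.5 hr
(0.9/2.5) * 10^(76.4/10) = 1.57146e+07
(1.6/2.5) * 10^(84.3/10) = 1.72258e+08
Sum = 1.57146e+07 + 1.72258e+08 = 1.87973e+08
Leq = 10*log10(1.87973e+08) = 82.741 dB


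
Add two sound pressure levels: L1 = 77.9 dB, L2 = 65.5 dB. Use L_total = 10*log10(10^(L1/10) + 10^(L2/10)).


10^(77.9/10) = 6.16595e+07
10^(65.5/10) = 3.54813e+06
Sum = 6.16595e+07 + 3.54813e+06 = 6.52076e+07
L_total = 10*log10(6.52076e+07) = 78.143 dB


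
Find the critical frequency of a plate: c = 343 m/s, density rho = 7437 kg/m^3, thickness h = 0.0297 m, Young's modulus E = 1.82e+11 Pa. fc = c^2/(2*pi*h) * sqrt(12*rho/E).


12*rho/E = 12*7437/1.82e+11 = 4.90352e-07
sqrt(12*rho/E) = sqrt(4.90352e-07) = 0.000700251
c^2/(2*pi*h) = 343^2/(2*pi*0.0297) = 630452
fc = 630452 * 0.000700251 = 441.47 Hz


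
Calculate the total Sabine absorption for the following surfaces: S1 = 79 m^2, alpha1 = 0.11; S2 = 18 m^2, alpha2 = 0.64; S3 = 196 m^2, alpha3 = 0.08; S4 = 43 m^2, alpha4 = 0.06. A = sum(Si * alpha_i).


79 * 0.11 = 8.69
18 * 0.64 = 11.52
196 * 0.08 = 15.68
43 * 0.06 = 2.58
A_total = 8.69 + 11.52 + 15.68 + 2.58 = 38.47 m^2


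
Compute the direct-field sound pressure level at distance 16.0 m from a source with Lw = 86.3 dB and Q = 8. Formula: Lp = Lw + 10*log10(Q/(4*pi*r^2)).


4*pi*r^2 = 4*pi*16.0^2 = 3216.99 m^2
Q / (4*pi*r^2) = 8 / 3216.99 = 0.0024868
Lp = 86.3 + 10*log10(0.0024868) = 60.256 dB


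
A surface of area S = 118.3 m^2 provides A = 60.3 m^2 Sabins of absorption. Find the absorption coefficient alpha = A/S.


Absorption coefficient = absorbed power / incident power
alpha = A / S = 60.3 / 118.3 = 0.50972


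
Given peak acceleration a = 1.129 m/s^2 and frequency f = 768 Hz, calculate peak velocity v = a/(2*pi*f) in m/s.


omega = 2*pi*f = 2*pi*768 = 4825.49 rad/s
v = a / omega = 1.129 / 4825.49 = 0.00023397 m/s


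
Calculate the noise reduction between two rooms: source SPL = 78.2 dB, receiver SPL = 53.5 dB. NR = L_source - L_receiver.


NR = L_source - L_receiver (difference between source and receiving room levels)
NR = 78.2 - 53.5 = 24.7 dB


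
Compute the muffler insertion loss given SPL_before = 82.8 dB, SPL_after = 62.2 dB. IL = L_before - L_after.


Insertion loss = SPL without muffler - SPL with muffler
IL = 82.8 - 62.2 = 20.6 dB


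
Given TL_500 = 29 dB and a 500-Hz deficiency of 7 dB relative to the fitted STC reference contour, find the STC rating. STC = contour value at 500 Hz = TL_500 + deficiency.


By ASTM E413, STC = value of the fitted reference contour at 500 Hz.
Contour value at 500 Hz = TL_500 + deficiency = 29 + 7 = 36
STC = 36


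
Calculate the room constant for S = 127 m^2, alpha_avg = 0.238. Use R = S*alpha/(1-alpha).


R = 127 * 0.238 / (1 - 0.238) = 39.667 m^2


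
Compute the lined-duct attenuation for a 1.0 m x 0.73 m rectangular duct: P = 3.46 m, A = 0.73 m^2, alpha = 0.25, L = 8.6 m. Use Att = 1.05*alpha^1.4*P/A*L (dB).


alpha^1.4 = 0.25^1.4 = 0.143587
Attenuation rate = 1.05 * alpha^1.4 * P / A
= 1.05 * 0.143587 * 3.46 / 0.73 = 0.714591 dB/m
Total Att = 0.714591 * 8.6 = 6.1455 dB


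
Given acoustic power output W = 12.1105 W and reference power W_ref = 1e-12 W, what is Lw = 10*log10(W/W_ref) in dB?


W / W_ref = 12.1105 / 1e-12 = 1.21105e+13
Lw = 10 * log10(1.21105e+13) = 130.83 dB


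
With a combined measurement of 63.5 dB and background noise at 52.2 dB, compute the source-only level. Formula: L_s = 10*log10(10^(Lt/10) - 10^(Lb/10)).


10^(63.5/10) = 2.23872e+06
10^(52.2/10) = 165959
Difference = 2.23872e+06 - 165959 = 2.07276e+06
L_source = 10*log10(2.07276e+06) = 63.165 dB


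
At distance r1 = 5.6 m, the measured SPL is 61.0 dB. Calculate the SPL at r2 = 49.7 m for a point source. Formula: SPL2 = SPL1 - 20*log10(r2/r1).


r2/r1 = 49.7/5.6 = 8.875
Correction = 20*log10(8.875) = 18.9634 dB
SPL2 = 61.0 - 18.9634 = 42.037 dB


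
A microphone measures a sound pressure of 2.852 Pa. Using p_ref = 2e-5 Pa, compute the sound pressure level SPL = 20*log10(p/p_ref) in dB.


p / p_ref = 2.852 / 2e-5 = 142600
SPL = 20 * log10(142600) = 103.08 dB


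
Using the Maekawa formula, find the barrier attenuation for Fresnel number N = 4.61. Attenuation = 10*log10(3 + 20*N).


3 + 20*N = 3 + 20*4.61 = 95.2
Att = 10*log10(95.2) = 19.786 dB


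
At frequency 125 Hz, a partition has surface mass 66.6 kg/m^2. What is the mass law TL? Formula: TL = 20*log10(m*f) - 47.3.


m * f = 66.6 * 125 = 8325
20*log10(8325) = 78.4077 dB
TL = 78.4077 - 47.3 = 31.108 dB


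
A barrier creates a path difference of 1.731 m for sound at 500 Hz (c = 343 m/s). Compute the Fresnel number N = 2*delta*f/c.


N = 2*delta*f/c = 2*delta/lambda, where lambda = c/f
lambda = 343 / 500 = 0.686 m
N = 2 * 1.731 / 0.686 = 5.0466


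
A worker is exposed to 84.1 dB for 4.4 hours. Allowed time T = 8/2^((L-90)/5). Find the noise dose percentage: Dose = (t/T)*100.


T_allowed = 8 / 2^((84.1 - 90)/5) = 18.1261 hr
Dose = 4.4 / 18.1261 * 100 = 24.274 %


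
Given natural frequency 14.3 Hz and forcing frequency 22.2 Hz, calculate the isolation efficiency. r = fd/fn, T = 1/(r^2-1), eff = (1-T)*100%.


r = 22.2 / 14.3 = 1.55245
r^2 - 1 = 1.55245^2 - 1 = 1.4101
T = 1/1.4101 = 0.70917
Efficiency = (1 - 0.70917)*100 = 29.083 %


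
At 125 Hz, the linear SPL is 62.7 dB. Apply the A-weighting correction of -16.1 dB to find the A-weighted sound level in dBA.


A-weighting table: 125 Hz -> -16.1 dB correction
SPL_A = SPL + correction = 62.7 + (-16.1) = 46.6 dBA


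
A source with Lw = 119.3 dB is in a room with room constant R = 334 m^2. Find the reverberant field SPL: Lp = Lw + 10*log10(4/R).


4/R = 4/334 = 0.011976
Lp = 119.3 + 10*log10(0.011976) = 100.08 dB


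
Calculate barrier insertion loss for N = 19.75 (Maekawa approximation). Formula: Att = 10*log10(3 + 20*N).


3 + 20*N = 3 + 20*19.75 = 398
Att = 10*log10(398) = 25.999 dB


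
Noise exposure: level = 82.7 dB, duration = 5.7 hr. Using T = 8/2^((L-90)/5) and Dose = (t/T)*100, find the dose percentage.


T_allowed = 8 / 2^((82.7 - 90)/5) = 22.0087 hr
Dose = 5.7 / 22.0087 * 100 = 25.899 %


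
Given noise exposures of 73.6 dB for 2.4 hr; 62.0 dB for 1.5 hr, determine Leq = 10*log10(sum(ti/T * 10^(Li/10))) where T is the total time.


T_total = 2.4 + 1.5 = 3.9 hr
(2.4/3.9) * 10^(73.6/10) = 1.40976e+07
(1.5/3.9) * 10^(62.0/10) = 609574
Sum = 1.40976e+07 + 609574 = 1.47072e+07
Leq = 10*log10(1.47072e+07) = 71.675 dB


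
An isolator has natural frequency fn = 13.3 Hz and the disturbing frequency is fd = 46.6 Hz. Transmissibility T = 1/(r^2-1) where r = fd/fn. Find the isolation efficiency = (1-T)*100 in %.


r = 46.6 / 13.3 = 3.50376
r^2 - 1 = 3.50376^2 - 1 = 11.2763
T = 1/11.2763 = 0.0886816
Efficiency = (1 - 0.0886816)*100 = 91.132 %


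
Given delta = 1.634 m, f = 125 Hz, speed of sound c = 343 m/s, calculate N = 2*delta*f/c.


N = 2*delta*f/c = 2*delta/lambda, where lambda = c/f
lambda = 343 / 125 = 2.744 m
N = 2 * 1.634 / 2.744 = 1.191


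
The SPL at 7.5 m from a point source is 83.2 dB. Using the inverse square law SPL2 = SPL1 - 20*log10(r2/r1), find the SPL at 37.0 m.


r2/r1 = 37.0/7.5 = 4.93333
Correction = 20*log10(4.93333) = 13.8628 dB
SPL2 = 83.2 - 13.8628 = 69.337 dB


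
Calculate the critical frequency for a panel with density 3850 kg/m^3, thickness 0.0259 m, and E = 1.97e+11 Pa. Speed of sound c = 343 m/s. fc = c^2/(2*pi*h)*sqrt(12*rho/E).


12*rho/E = 12*3850/1.97e+11 = 2.34518e-07
sqrt(12*rho/E) = sqrt(2.34518e-07) = 0.000484271
c^2/(2*pi*h) = 343^2/(2*pi*0.0259) = 722951
fc = 722951 * 0.000484271 = 350.1 Hz


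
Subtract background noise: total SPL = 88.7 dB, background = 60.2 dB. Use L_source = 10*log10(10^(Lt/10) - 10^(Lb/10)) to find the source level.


10^(88.7/10) = 7.4131e+08
10^(60.2/10) = 1.04713e+06
Difference = 7.4131e+08 - 1.04713e+06 = 7.40263e+08
L_source = 10*log10(7.40263e+08) = 88.694 dB


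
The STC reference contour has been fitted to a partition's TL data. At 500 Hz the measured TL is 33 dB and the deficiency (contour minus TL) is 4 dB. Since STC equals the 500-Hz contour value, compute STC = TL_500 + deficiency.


By ASTM E413, STC = value of the fitted reference contour at 500 Hz.
Contour value at 500 Hz = TL_500 + deficiency = 33 + 4 = 37
STC = 37


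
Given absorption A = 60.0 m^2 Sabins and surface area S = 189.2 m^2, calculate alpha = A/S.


Absorption coefficient = absorbed power / incident power
alpha = A / S = 60.0 / 189.2 = 0.31712


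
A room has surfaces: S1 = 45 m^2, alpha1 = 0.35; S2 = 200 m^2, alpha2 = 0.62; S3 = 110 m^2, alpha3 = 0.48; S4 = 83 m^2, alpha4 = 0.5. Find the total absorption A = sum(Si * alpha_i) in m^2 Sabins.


45 * 0.35 = 15.75
200 * 0.62 = 124
110 * 0.48 = 52.8
83 * 0.5 = 41.5
A_total = 15.75 + 124 + 52.8 + 41.5 = 234.05 m^2


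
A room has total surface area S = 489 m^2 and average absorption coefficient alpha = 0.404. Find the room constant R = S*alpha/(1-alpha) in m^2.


R = 489 * 0.404 / (1 - 0.404) = 331.47 m^2


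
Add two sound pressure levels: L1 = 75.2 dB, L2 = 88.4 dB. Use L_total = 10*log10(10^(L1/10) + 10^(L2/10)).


10^(75.2/10) = 3.31131e+07
10^(88.4/10) = 6.91831e+08
Sum = 3.31131e+07 + 6.91831e+08 = 7.24944e+08
L_total = 10*log10(7.24944e+08) = 88.603 dB


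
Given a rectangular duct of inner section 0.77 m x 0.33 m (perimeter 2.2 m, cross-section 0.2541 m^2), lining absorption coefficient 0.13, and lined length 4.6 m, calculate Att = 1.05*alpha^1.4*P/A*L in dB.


alpha^1.4 = 0.13^1.4 = 0.0574805
Attenuation rate = 1.05 * alpha^1.4 * P / A
= 1.05 * 0.0574805 * 2.2 / 0.2541 = 0.52255 dB/m
Total Att = 0.52255 * 4.6 = 2.4037 dB


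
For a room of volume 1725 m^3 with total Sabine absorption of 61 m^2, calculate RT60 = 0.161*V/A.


RT60 = 0.161 * 1725 / 61 = 4.5529 s


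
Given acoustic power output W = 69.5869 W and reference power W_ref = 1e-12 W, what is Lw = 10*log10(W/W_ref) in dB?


W / W_ref = 69.5869 / 1e-12 = 6.95869e+13
Lw = 10 * log10(6.95869e+13) = 138.43 dB


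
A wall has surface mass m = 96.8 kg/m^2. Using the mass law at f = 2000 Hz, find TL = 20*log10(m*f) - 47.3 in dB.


m * f = 96.8 * 2000 = 193600
20*log10(193600) = 105.738 dB
TL = 105.738 - 47.3 = 58.438 dB


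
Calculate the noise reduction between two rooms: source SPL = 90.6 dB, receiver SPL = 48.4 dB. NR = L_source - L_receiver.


NR = L_source - L_receiver (difference between source and receiving room levels)
NR = 90.6 - 48.4 = 42.2 dB


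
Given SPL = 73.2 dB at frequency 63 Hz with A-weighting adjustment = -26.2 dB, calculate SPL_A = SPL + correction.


A-weighting table: 63 Hz -> -26.2 dB correction
SPL_A = SPL + correction = 73.2 + (-26.2) = 47 dBA


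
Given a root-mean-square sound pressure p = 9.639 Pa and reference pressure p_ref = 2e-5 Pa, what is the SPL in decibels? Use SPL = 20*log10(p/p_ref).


p / p_ref = 9.639 / 2e-5 = 481950
SPL = 20 * log10(481950) = 113.66 dB


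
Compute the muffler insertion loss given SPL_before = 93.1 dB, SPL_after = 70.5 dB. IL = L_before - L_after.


Insertion loss = SPL without muffler - SPL with muffler
IL = 93.1 - 70.5 = 22.6 dB


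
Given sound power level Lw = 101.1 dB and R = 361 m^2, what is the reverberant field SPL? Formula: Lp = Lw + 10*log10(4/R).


4/R = 4/361 = 0.0110803
Lp = 101.1 + 10*log10(0.0110803) = 81.546 dB


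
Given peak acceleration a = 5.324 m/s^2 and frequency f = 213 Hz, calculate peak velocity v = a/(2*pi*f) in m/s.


omega = 2*pi*f = 2*pi*213 = 1338.32 rad/s
v = a / omega = 5.324 / 1338.32 = 0.0039781 m/s


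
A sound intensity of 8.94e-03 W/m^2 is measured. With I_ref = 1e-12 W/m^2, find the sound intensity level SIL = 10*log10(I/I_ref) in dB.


I / I_ref = 8.94e-03 / 1e-12 = 8.94e+09
SIL = 10 * log10(8.94e+09) = 99.513 dB


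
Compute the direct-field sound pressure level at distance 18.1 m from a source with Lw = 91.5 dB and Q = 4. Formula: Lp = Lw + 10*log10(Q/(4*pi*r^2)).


4*pi*r^2 = 4*pi*18.1^2 = 4116.87 m^2
Q / (4*pi*r^2) = 4 / 4116.87 = 0.000971612
Lp = 91.5 + 10*log10(0.000971612) = 61.375 dB


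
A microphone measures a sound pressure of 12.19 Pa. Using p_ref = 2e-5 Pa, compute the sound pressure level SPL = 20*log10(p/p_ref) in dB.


p / p_ref = 12.19 / 2e-5 = 609500
SPL = 20 * log10(609500) = 115.7 dB


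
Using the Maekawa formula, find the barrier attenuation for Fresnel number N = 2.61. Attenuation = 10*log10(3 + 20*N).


3 + 20*N = 3 + 20*2.61 = 55.2
Att = 10*log10(55.2) = 17.419 dB


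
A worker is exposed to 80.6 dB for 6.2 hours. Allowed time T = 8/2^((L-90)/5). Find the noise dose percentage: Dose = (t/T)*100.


T_allowed = 8 / 2^((80.6 - 90)/5) = 29.446 hr
Dose = 6.2 / 29.446 * 100 = 21.055 %


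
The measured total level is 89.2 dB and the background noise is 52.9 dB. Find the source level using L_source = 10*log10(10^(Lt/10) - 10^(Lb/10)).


10^(89.2/10) = 8.31764e+08
10^(52.9/10) = 194984
Difference = 8.31764e+08 - 194984 = 8.31569e+08
L_source = 10*log10(8.31569e+08) = 89.199 dB


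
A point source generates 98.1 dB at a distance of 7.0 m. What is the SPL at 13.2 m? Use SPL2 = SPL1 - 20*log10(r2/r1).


r2/r1 = 13.2/7.0 = 1.88571
Correction = 20*log10(1.88571) = 5.5095 dB
SPL2 = 98.1 - 5.5095 = 92.59 dB


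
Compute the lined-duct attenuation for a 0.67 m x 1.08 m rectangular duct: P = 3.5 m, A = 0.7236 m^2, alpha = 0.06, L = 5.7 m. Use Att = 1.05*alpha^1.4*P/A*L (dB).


alpha^1.4 = 0.06^1.4 = 0.0194721
Attenuation rate = 1.05 * alpha^1.4 * P / A
= 1.05 * 0.0194721 * 3.5 / 0.7236 = 0.0988944 dB/m
Total Att = 0.0988944 * 5.7 = 0.5637 dB


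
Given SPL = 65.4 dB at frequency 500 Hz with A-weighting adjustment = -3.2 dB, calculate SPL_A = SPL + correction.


A-weighting table: 500 Hz -> -3.2 dB correction
SPL_A = SPL + correction = 65.4 + (-3.2) = 62.2 dBA


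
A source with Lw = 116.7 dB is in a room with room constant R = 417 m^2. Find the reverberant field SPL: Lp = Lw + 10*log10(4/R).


4/R = 4/417 = 0.00959233
Lp = 116.7 + 10*log10(0.00959233) = 96.519 dB


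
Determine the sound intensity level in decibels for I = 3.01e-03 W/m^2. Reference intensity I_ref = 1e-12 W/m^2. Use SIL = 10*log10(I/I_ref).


I / I_ref = 3.01e-03 / 1e-12 = 3.01e+09
SIL = 10 * log10(3.01e+09) = 94.786 dB


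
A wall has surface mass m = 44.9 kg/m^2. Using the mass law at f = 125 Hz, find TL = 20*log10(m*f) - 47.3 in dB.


m * f = 44.9 * 125 = 5612.5
20*log10(5612.5) = 74.9831 dB
TL = 74.9831 - 47.3 = 27.683 dB


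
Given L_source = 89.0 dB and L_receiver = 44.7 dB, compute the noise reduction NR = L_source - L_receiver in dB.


NR = L_source - L_receiver (difference between source and receiving room levels)
NR = 89.0 - 44.7 = 44.3 dB


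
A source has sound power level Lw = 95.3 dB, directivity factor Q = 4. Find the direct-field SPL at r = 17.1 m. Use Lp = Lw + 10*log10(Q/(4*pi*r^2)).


4*pi*r^2 = 4*pi*17.1^2 = 3674.53 m^2
Q / (4*pi*r^2) = 4 / 3674.53 = 0.00108857
Lp = 95.3 + 10*log10(0.00108857) = 65.669 dB


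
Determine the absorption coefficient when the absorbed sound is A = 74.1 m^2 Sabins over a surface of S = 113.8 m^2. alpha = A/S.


Absorption coefficient = absorbed power / incident power
alpha = A / S = 74.1 / 113.8 = 0.65114


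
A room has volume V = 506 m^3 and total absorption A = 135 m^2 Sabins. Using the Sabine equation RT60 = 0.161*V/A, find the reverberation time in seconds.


RT60 = 0.161 * 506 / 135 = 0.60345 s


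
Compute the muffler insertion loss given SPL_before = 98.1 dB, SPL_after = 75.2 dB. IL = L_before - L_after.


Insertion loss = SPL without muffler - SPL with muffler
IL = 98.1 - 75.2 = 22.9 dB


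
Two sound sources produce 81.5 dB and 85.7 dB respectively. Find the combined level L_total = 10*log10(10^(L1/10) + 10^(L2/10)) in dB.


10^(81.5/10) = 1.41254e+08
10^(85.7/10) = 3.71535e+08
Sum = 1.41254e+08 + 3.71535e+08 = 5.12789e+08
L_total = 10*log10(5.12789e+08) = 87.099 dB


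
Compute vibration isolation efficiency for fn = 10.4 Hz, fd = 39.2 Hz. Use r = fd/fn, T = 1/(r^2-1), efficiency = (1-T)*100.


r = 39.2 / 10.4 = 3.76923
r^2 - 1 = 3.76923^2 - 1 = 13.2071
T = 1/13.2071 = 0.0757168
Efficiency = (1 - 0.0757168)*100 = 92.428 %


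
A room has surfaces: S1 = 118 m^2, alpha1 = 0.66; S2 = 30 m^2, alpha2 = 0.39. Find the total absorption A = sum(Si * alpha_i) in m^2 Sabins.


118 * 0.66 = 77.88
30 * 0.39 = 11.7
A_total = 77.88 + 11.7 = 89.58 m^2


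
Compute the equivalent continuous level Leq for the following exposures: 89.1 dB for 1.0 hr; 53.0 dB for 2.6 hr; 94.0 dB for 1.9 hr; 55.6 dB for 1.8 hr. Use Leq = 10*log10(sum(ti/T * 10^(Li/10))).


T_total = 1.0 + 2.6 + 1.9 + 1.8 = 7.3 hr
(1.0/7.3) * 10^(89.1/10) = 1.11347e+08
(2.6/7.3) * 10^(53.0/10) = 71064.1
(1.9/7.3) * 10^(94.0/10) = 6.53779e+08
(1.8/7.3) * 10^(55.6/10) = 89526.1
Sum = 1.11347e+08 + 71064.1 + 6.53779e+08 + 89526.1 = 7.65287e+08
Leq = 10*log10(7.65287e+08) = 88.838 dB


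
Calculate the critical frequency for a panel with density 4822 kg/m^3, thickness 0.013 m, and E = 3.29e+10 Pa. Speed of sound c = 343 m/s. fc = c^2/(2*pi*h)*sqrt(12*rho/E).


12*rho/E = 12*4822/3.29e+10 = 1.75878e-06
sqrt(12*rho/E) = sqrt(1.75878e-06) = 0.00132619
c^2/(2*pi*h) = 343^2/(2*pi*0.013) = 1.44034e+06
fc = 1.44034e+06 * 0.00132619 = 1910.2 Hz


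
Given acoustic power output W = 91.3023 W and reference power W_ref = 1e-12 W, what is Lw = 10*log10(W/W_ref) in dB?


W / W_ref = 91.3023 / 1e-12 = 9.13023e+13
Lw = 10 * log10(9.13023e+13) = 139.6 dB


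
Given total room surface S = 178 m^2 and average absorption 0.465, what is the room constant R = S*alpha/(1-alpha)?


R = 178 * 0.465 / (1 - 0.465) = 154.71 m^2


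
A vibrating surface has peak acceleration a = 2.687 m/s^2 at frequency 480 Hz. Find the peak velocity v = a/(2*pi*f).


omega = 2*pi*f = 2*pi*480 = 3015.93 rad/s
v = a / omega = 2.687 / 3015.93 = 0.00089094 m/s


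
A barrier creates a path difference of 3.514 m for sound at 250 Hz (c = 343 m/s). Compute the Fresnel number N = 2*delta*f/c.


N = 2*delta*f/c = 2*delta/lambda, where lambda = c/f
lambda = 343 / 250 = 1.372 m
N = 2 * 3.514 / 1.372 = 5.1224


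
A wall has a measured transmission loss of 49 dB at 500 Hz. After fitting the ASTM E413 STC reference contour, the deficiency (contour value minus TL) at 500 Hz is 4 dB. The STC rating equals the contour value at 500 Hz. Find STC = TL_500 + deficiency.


By ASTM E413, STC = value of the fitted reference contour at 500 Hz.
Contour value at 500 Hz = TL_500 + deficiency = 49 + 4 = 53
STC = 53


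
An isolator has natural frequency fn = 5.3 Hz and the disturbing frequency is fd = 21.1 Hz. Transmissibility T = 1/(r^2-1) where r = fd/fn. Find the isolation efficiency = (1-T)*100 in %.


r = 21.1 / 5.3 = 3.98113
r^2 - 1 = 3.98113^2 - 1 = 14.8494
T = 1/14.8494 = 0.0673428
Efficiency = (1 - 0.0673428)*100 = 93.266 %


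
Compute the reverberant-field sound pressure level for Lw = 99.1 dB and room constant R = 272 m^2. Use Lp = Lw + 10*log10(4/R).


4/R = 4/272 = 0.0147059
Lp = 99.1 + 10*log10(0.0147059) = 80.775 dB


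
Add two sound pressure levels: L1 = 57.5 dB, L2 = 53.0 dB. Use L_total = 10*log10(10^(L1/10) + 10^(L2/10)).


10^(57.5/10) = 562341
10^(53.0/10) = 199526
Sum = 562341 + 199526 = 761867
L_total = 10*log10(761867) = 58.819 dB


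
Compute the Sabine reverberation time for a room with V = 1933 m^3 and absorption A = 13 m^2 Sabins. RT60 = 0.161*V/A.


RT60 = 0.161 * 1933 / 13 = 23.939 s


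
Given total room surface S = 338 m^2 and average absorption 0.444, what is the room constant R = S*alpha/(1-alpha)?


R = 338 * 0.444 / (1 - 0.444) = 269.91 m^2


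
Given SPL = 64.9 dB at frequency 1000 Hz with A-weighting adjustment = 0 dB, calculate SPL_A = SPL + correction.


A-weighting table: 1000 Hz -> 0 dB correction
SPL_A = SPL + correction = 64.9 + (0) = 64.9 dBA


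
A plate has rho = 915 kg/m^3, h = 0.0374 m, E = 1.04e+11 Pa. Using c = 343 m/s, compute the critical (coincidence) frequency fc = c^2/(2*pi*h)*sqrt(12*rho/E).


12*rho/E = 12*915/1.04e+11 = 1.05577e-07
sqrt(12*rho/E) = sqrt(1.05577e-07) = 0.000324926
c^2/(2*pi*h) = 343^2/(2*pi*0.0374) = 500653
fc = 500653 * 0.000324926 = 162.68 Hz


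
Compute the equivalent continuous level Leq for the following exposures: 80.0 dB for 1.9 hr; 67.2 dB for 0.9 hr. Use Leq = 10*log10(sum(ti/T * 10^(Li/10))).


T_total = 1.9 + 0.9 = 2.8 hr
(1.9/2.8) * 10^(80.0/10) = 6.78571e+07
(0.9/2.8) * 10^(67.2/10) = 1.68688e+06
Sum = 6.78571e+07 + 1.68688e+06 = 6.9544e+07
Leq = 10*log10(6.9544e+07) = 78.423 dB


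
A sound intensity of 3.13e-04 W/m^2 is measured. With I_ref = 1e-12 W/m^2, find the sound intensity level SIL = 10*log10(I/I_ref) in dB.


I / I_ref = 3.13e-04 / 1e-12 = 3.13e+08
SIL = 10 * log10(3.13e+08) = 84.955 dB


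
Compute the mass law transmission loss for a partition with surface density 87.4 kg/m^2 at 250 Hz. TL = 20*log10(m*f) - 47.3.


m * f = 87.4 * 250 = 21850
20*log10(21850) = 86.789 dB
TL = 86.789 - 47.3 = 39.489 dB


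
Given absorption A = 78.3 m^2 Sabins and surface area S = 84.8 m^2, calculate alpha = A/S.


Absorption coefficient = absorbed power / incident power
alpha = A / S = 78.3 / 84.8 = 0.92335


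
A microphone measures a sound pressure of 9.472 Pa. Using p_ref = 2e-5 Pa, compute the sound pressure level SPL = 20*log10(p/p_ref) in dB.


p / p_ref = 9.472 / 2e-5 = 473600
SPL = 20 * log10(473600) = 113.51 dB


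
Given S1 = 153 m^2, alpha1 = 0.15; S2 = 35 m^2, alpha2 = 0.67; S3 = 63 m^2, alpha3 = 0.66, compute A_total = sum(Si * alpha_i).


153 * 0.15 = 22.95
35 * 0.67 = 23.45
63 * 0.66 = 41.58
A_total = 22.95 + 23.45 + 41.58 = 87.98 m^2


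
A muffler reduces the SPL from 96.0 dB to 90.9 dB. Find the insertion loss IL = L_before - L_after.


Insertion loss = SPL without muffler - SPL with muffler
IL = 96.0 - 90.9 = 5.1 dB


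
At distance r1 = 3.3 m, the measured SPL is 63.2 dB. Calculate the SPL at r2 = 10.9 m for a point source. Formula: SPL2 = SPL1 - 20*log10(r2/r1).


r2/r1 = 10.9/3.3 = 3.30303
Correction = 20*log10(3.30303) = 10.3783 dB
SPL2 = 63.2 - 10.3783 = 52.822 dB


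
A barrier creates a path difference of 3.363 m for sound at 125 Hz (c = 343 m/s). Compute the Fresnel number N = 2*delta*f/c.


N = 2*delta*f/c = 2*delta/lambda, where lambda = c/f
lambda = 343 / 125 = 2.744 m
N = 2 * 3.363 / 2.744 = 2.4512


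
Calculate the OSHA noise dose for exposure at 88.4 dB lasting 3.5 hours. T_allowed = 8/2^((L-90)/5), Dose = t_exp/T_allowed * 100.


T_allowed = 8 / 2^((88.4 - 90)/5) = 9.98664 hr
Dose = 3.5 / 9.98664 * 100 = 35.047 %


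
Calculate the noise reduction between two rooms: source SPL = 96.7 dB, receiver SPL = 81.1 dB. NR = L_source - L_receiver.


NR = L_source - L_receiver (difference between source and receiving room levels)
NR = 96.7 - 81.1 = 15.6 dB


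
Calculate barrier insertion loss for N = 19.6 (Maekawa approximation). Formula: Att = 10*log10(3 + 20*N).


3 + 20*N = 3 + 20*19.6 = 395
Att = 10*log10(395) = 25.966 dB


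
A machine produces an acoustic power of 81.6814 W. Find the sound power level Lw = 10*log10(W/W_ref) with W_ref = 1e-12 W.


W / W_ref = 81.6814 / 1e-12 = 8.16814e+13
Lw = 10 * log10(8.16814e+13) = 139.12 dB


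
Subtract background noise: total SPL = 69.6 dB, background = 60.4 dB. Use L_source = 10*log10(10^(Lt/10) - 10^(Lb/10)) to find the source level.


10^(69.6/10) = 9.12011e+06
10^(60.4/10) = 1.09648e+06
Difference = 9.12011e+06 - 1.09648e+06 = 8.02363e+06
L_source = 10*log10(8.02363e+06) = 69.044 dB


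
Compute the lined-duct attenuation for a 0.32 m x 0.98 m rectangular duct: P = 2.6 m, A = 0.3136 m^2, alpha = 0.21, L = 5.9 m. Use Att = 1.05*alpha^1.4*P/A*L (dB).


alpha^1.4 = 0.21^1.4 = 0.112488
Attenuation rate = 1.05 * alpha^1.4 * P / A
= 1.05 * 0.112488 * 2.6 / 0.3136 = 0.979248 dB/m
Total Att = 0.979248 * 5.9 = 5.7776 dB


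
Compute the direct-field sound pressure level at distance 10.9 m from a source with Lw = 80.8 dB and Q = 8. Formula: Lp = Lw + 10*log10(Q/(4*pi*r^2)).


4*pi*r^2 = 4*pi*10.9^2 = 1493.01 m^2
Q / (4*pi*r^2) = 8 / 1493.01 = 0.0053583
Lp = 80.8 + 10*log10(0.0053583) = 58.09 dB


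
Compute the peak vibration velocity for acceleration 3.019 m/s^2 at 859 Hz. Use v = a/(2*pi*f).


omega = 2*pi*f = 2*pi*859 = 5397.26 rad/s
v = a / omega = 3.019 / 5397.26 = 0.00055936 m/s


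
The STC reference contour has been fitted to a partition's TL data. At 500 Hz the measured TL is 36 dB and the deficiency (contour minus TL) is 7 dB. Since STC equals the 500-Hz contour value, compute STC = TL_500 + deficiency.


By ASTM E413, STC = value of the fitted reference contour at 500 Hz.
Contour value at 500 Hz = TL_500 + deficiency = 36 + 7 = 43
STC = 43


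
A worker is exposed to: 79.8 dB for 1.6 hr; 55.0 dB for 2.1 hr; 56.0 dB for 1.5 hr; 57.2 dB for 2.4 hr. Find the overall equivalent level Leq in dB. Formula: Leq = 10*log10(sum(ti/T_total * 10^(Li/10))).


T_total = 1.6 + 2.1 + 1.5 + 2.4 = 7.6 hr
(1.6/7.6) * 10^(79.8/10) = 2.01051e+07
(2.1/7.6) * 10^(55.0/10) = 87378.7
(1.5/7.6) * 10^(56.0/10) = 78573.8
(2.4/7.6) * 10^(57.2/10) = 165729
Sum = 2.01051e+07 + 87378.7 + 78573.8 + 165729 = 2.04368e+07
Leq = 10*log10(2.04368e+07) = 73.104 dB


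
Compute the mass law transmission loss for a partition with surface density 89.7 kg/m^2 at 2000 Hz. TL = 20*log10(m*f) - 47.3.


m * f = 89.7 * 2000 = 179400
20*log10(179400) = 105.076 dB
TL = 105.076 - 47.3 = 57.776 dB


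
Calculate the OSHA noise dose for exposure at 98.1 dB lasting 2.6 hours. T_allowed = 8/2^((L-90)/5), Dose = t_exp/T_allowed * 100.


T_allowed = 8 / 2^((98.1 - 90)/5) = 2.60268 hr
Dose = 2.6 / 2.60268 * 100 = 99.897 %


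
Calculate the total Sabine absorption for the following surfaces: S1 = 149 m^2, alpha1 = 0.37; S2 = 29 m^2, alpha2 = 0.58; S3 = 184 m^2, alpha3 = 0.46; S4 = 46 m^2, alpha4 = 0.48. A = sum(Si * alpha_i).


149 * 0.37 = 55.13
29 * 0.58 = 16.82
184 * 0.46 = 84.64
46 * 0.48 = 22.08
A_total = 55.13 + 16.82 + 84.64 + 22.08 = 178.67 m^2


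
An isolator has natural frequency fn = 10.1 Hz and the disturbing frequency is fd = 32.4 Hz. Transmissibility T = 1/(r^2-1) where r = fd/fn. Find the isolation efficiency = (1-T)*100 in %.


r = 32.4 / 10.1 = 3.20792
r^2 - 1 = 3.20792^2 - 1 = 9.29075
T = 1/9.29075 = 0.107634
Efficiency = (1 - 0.107634)*100 = 89.237 %


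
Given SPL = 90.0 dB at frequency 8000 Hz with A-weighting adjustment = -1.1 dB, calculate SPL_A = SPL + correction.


A-weighting table: 8000 Hz -> -1.1 dB correction
SPL_A = SPL + correction = 90.0 + (-1.1) = 88.9 dBA


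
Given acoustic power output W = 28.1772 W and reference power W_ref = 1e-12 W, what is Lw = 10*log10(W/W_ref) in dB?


W / W_ref = 28.1772 / 1e-12 = 2.81772e+13
Lw = 10 * log10(2.81772e+13) = 134.5 dB


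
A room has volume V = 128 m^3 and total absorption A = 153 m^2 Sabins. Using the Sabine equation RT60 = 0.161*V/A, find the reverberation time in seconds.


RT60 = 0.161 * 128 / 153 = 0.13469 s


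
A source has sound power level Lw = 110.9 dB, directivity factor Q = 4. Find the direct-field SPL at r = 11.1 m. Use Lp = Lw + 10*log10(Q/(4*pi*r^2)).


4*pi*r^2 = 4*pi*11.1^2 = 1548.3 m^2
Q / (4*pi*r^2) = 4 / 1548.3 = 0.00258348
Lp = 110.9 + 10*log10(0.00258348) = 85.022 dB


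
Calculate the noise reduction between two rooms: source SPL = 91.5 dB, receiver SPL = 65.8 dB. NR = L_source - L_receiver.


NR = L_source - L_receiver (difference between source and receiving room levels)
NR = 91.5 - 65.8 = 25.7 dB


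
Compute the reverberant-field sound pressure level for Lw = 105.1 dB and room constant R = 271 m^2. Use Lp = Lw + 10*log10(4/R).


4/R = 4/271 = 0.0147601
Lp = 105.1 + 10*log10(0.0147601) = 86.791 dB


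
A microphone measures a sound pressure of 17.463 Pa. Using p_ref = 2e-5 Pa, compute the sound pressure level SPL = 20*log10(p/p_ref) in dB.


p / p_ref = 17.463 / 2e-5 = 873150
SPL = 20 * log10(873150) = 118.82 dB


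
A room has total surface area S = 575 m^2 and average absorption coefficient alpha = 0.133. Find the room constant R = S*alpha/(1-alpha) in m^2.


R = 575 * 0.133 / (1 - 0.133) = 88.206 m^2


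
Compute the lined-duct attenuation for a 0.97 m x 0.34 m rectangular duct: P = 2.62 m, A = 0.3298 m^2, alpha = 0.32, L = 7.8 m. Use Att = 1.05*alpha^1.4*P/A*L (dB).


alpha^1.4 = 0.32^1.4 = 0.202866
Attenuation rate = 1.05 * alpha^1.4 * P / A
= 1.05 * 0.202866 * 2.62 / 0.3298 = 1.69219 dB/m
Total Att = 1.69219 * 7.8 = 13.199 dB


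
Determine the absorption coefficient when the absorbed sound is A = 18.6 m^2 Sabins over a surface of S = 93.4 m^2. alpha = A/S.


Absorption coefficient = absorbed power / incident power
alpha = A / S = 18.6 / 93.4 = 0.19914


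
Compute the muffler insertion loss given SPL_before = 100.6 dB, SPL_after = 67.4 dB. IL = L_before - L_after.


Insertion loss = SPL without muffler - SPL with muffler
IL = 100.6 - 67.4 = 33.2 dB


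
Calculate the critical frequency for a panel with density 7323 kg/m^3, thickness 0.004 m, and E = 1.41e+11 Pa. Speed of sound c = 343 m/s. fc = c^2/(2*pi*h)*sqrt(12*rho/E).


12*rho/E = 12*7323/1.41e+11 = 6.23234e-07
sqrt(12*rho/E) = sqrt(6.23234e-07) = 0.000789452
c^2/(2*pi*h) = 343^2/(2*pi*0.004) = 4.6811e+06
fc = 4.6811e+06 * 0.000789452 = 3695.5 Hz


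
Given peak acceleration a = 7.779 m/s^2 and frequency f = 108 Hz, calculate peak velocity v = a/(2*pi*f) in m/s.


omega = 2*pi*f = 2*pi*108 = 678.584 rad/s
v = a / omega = 7.779 / 678.584 = 0.011464 m/s


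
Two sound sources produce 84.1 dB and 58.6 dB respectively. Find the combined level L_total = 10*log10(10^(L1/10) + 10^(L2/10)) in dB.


10^(84.1/10) = 2.5704e+08
10^(58.6/10) = 724436
Sum = 2.5704e+08 + 724436 = 2.57764e+08
L_total = 10*log10(2.57764e+08) = 84.112 dB


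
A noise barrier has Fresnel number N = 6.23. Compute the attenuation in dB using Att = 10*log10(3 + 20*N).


3 + 20*N = 3 + 20*6.23 = 127.6
Att = 10*log10(127.6) = 21.059 dB


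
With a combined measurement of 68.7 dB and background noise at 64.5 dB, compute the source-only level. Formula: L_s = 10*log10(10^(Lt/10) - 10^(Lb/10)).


10^(68.7/10) = 7.4131e+06
10^(64.5/10) = 2.81838e+06
Difference = 7.4131e+06 - 2.81838e+06 = 4.59472e+06
L_source = 10*log10(4.59472e+06) = 66.623 dB


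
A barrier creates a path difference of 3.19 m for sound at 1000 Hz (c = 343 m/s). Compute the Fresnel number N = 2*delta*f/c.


N = 2*delta*f/c = 2*delta/lambda, where lambda = c/f
lambda = 343 / 1000 = 0.343 m
N = 2 * 3.19 / 0.343 = 18.601


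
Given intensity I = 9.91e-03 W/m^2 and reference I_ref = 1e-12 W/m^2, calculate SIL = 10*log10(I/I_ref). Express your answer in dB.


I / I_ref = 9.91e-03 / 1e-12 = 9.91e+09
SIL = 10 * log10(9.91e+09) = 99.961 dB


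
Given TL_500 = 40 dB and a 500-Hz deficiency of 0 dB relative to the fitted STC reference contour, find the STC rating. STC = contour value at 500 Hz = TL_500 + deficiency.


By ASTM E413, STC = value of the fitted reference contour at 500 Hz.
Contour value at 500 Hz = TL_500 + deficiency = 40 + 0 = 40
STC = 40


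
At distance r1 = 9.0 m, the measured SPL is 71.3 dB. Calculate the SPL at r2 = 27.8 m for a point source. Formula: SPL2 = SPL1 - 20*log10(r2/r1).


r2/r1 = 27.8/9.0 = 3.08889
Correction = 20*log10(3.08889) = 9.79605 dB
SPL2 = 71.3 - 9.79605 = 61.504 dB


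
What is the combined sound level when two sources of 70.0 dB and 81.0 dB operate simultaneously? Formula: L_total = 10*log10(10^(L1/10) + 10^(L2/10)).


10^(70.0/10) = 1e+07
10^(81.0/10) = 1.25893e+08
Sum = 1e+07 + 1.25893e+08 = 1.35893e+08
L_total = 10*log10(1.35893e+08) = 81.332 dB


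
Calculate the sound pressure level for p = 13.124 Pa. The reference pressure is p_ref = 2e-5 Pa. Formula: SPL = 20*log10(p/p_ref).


p / p_ref = 13.124 / 2e-5 = 656200
SPL = 20 * log10(656200) = 116.34 dB


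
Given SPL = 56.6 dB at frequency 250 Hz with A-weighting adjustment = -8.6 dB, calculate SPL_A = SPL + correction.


A-weighting table: 250 Hz -> -8.6 dB correction
SPL_A = SPL + correction = 56.6 + (-8.6) = 48 dBA


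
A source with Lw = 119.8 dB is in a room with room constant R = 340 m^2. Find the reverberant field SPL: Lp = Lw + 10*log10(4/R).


4/R = 4/340 = 0.0117647
Lp = 119.8 + 10*log10(0.0117647) = 100.51 dB


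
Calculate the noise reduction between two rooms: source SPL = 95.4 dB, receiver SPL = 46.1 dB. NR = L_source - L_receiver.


NR = L_source - L_receiver (difference between source and receiving room levels)
NR = 95.4 - 46.1 = 49.3 dB


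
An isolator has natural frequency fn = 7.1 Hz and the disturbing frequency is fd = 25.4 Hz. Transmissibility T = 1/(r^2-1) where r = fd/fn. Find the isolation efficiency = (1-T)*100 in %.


r = 25.4 / 7.1 = 3.57746
r^2 - 1 = 3.57746^2 - 1 = 11.7982
T = 1/11.7982 = 0.0847587
Efficiency = (1 - 0.0847587)*100 = 91.524 %


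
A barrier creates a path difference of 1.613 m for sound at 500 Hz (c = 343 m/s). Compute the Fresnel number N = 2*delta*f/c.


N = 2*delta*f/c = 2*delta/lambda, where lambda = c/f
lambda = 343 / 500 = 0.686 m
N = 2 * 1.613 / 0.686 = 4.7026


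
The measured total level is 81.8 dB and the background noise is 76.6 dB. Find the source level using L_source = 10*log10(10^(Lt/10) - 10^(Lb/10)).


10^(81.8/10) = 1.51356e+08
10^(76.6/10) = 4.57088e+07
Difference = 1.51356e+08 - 4.57088e+07 = 1.05647e+08
L_source = 10*log10(1.05647e+08) = 80.239 dB


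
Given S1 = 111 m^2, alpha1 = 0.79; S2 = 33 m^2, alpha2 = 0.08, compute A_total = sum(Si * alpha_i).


111 * 0.79 = 87.69
33 * 0.08 = 2.64
A_total = 87.69 + 2.64 = 90.33 m^2


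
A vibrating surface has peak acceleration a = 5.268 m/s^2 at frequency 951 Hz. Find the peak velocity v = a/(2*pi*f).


omega = 2*pi*f = 2*pi*951 = 5975.31 rad/s
v = a / omega = 5.268 / 5975.31 = 0.00088163 m/s


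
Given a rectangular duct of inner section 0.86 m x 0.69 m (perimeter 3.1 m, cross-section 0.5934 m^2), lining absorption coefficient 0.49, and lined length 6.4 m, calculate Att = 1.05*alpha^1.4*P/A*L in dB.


alpha^1.4 = 0.49^1.4 = 0.368362
Attenuation rate = 1.05 * alpha^1.4 * P / A
= 1.05 * 0.368362 * 3.1 / 0.5934 = 2.02059 dB/m
Total Att = 2.02059 * 6.4 = 12.932 dB


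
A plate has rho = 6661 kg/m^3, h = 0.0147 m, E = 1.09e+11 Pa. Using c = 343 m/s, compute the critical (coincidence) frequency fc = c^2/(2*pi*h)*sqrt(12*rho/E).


12*rho/E = 12*6661/1.09e+11 = 7.33321e-07
sqrt(12*rho/E) = sqrt(7.33321e-07) = 0.000856342
c^2/(2*pi*h) = 343^2/(2*pi*0.0147) = 1.27377e+06
fc = 1.27377e+06 * 0.000856342 = 1090.8 Hz


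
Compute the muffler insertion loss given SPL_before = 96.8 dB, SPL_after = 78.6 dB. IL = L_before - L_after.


Insertion loss = SPL without muffler - SPL with muffler
IL = 96.8 - 78.6 = 18.2 dB


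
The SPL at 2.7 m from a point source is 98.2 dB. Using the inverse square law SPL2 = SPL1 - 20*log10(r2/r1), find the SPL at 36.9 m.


r2/r1 = 36.9/2.7 = 13.6667
Correction = 20*log10(13.6667) = 22.7133 dB
SPL2 = 98.2 - 22.7133 = 75.487 dB


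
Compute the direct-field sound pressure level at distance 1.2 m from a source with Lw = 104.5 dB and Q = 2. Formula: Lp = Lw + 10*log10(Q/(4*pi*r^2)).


4*pi*r^2 = 4*pi*1.2^2 = 18.0956 m^2
Q / (4*pi*r^2) = 2 / 18.0956 = 0.110524
Lp = 104.5 + 10*log10(0.110524) = 94.935 dB


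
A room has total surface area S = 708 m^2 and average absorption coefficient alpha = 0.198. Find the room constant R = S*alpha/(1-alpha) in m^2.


R = 708 * 0.198 / (1 - 0.198) = 174.79 m^2


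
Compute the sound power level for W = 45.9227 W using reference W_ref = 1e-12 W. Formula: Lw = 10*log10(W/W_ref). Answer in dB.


W / W_ref = 45.9227 / 1e-12 = 4.59227e+13
Lw = 10 * log10(4.59227e+13) = 136.62 dB


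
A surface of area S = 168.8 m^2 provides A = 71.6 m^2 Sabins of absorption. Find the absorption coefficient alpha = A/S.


Absorption coefficient = absorbed power / incident power
alpha = A / S = 71.6 / 168.8 = 0.42417


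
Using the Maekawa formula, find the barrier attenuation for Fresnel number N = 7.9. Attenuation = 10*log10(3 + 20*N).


3 + 20*N = 3 + 20*7.9 = 161
Att = 10*log10(161) = 22.068 dB


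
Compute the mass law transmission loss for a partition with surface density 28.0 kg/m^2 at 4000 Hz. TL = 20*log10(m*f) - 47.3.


m * f = 28.0 * 4000 = 112000
20*log10(112000) = 100.984 dB
TL = 100.984 - 47.3 = 53.684 dB


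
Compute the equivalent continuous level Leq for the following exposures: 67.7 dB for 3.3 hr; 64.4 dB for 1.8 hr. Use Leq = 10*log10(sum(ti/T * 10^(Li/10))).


T_total = 3.3 + 1.8 = 5.1 hr
(3.3/5.1) * 10^(67.7/10) = 3.81016e+06
(1.8/5.1) * 10^(64.4/10) = 972081
Sum = 3.81016e+06 + 972081 = 4.78224e+06
Leq = 10*log10(4.78224e+06) = 66.796 dB


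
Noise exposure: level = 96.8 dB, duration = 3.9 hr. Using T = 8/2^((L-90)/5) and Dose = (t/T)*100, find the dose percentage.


T_allowed = 8 / 2^((96.8 - 90)/5) = 3.11666 hr
Dose = 3.9 / 3.11666 * 100 = 125.13 %


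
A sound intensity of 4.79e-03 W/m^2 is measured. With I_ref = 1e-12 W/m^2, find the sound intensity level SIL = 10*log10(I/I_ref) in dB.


I / I_ref = 4.79e-03 / 1e-12 = 4.79e+09
SIL = 10 * log10(4.79e+09) = 96.803 dB


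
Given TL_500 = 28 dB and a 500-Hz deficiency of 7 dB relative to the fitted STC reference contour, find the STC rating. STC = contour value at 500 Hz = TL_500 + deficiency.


By ASTM E413, STC = value of the fitted reference contour at 500 Hz.
Contour value at 500 Hz = TL_500 + deficiency = 28 + 7 = 35
STC = 35


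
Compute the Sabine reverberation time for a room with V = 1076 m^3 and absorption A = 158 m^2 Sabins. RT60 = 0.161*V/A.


RT60 = 0.161 * 1076 / 158 = 1.0964 s


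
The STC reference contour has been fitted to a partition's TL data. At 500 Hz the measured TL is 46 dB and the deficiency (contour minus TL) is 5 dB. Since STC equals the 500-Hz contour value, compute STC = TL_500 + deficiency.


By ASTM E413, STC = value of the fitted reference contour at 500 Hz.
Contour value at 500 Hz = TL_500 + deficiency = 46 + 5 = 51
STC = 51


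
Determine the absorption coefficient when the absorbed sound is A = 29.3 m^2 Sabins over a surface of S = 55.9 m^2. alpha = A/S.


Absorption coefficient = absorbed power / incident power
alpha = A / S = 29.3 / 55.9 = 0.52415


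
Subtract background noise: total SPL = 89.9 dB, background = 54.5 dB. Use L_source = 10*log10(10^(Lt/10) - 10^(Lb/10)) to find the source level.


10^(89.9/10) = 9.77237e+08
10^(54.5/10) = 281838
Difference = 9.77237e+08 - 281838 = 9.76955e+08
L_source = 10*log10(9.76955e+08) = 89.899 dB


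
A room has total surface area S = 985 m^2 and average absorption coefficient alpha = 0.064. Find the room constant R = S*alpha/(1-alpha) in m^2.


R = 985 * 0.064 / (1 - 0.064) = 67.35 m^2


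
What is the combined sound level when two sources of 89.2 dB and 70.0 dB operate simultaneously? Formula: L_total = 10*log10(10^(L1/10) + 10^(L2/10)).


10^(89.2/10) = 8.31764e+08
10^(70.0/10) = 1e+07
Sum = 8.31764e+08 + 1e+07 = 8.41764e+08
L_total = 10*log10(8.41764e+08) = 89.252 dB
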